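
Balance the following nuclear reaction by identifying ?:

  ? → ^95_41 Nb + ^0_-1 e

Conserve mass number: A = 95 + 0, so A = 95.
Conserve atomic number: Z = 41 − 1, so Z = 40.
Z = 40 is zirconium, so the species is ^95_40 Zr.

Zr-95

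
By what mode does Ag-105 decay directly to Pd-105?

beta-plus decay or electron capture

ΔA = 105 − 105 = 0; ΔZ = 46 − 47 = -1.
A is unchanged and Z drops by 1 — a proton has become a neutron (β⁺ emission or electron capture).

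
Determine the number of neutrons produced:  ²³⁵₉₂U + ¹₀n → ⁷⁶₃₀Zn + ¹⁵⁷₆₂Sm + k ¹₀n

Conserve mass number: 236 = 76 + 157 + k, so k = 236 − 233 = 3.
Check atomic number: 92 = 30 + 62 + 0 = 92. ✓

3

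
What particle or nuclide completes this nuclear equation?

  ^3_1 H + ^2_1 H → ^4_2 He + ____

neutron

Conserve mass number: 3 + 2 = 4 + A, so A = 1.
Conserve atomic number: 1 + 1 = 2 + Z, so Z = 0.
A = 1 and Z = 0 is ^1_0 n — a neutron.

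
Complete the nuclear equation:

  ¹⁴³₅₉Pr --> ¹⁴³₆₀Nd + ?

beta-minus particle

Conserve mass number: 143 = 143 + A, so A = 0.
Conserve atomic number: 59 = 60 + Z, so Z = -1.
A = 0 and Z = -1 is ⁰₋₁e — a beta-minus particle.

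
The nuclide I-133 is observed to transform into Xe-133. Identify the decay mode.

beta-minus decay

ΔA = 133 − 133 = 0; ΔZ = 54 − 53 = +1.
A is unchanged and Z rises by 1 — a neutron has become a proton (β⁻ decay).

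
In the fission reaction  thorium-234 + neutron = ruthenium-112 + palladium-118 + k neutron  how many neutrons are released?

Conserve mass number: 235 = 112 + 118 + k, so k = 235 − 230 = 5.
Check atomic number: 90 = 44 + 46 + 0 = 90. ✓

5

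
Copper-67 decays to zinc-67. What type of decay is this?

beta-minus decay

ΔA = 67 − 67 = 0; ΔZ = 30 − 29 = +1.
A is unchanged and Z rises by 1 — a neutron has become a proton (β⁻ decay).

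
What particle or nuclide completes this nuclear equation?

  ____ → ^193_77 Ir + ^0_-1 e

Os-193

Conserve mass number: A = 193 + 0, so A = 193.
Conserve atomic number: Z = 77 − 1, so Z = 76.
Z = 76 is osmium, so the species is ^193_76 Os.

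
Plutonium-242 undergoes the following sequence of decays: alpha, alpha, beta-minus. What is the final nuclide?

Pa-234

Start: (A, Z) = (242, 94).
After α: (238, 92).
After α: (234, 90).
After β⁻: (234, 91).
Z = 91 is protactinium.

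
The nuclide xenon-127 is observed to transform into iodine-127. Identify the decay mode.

ΔA = 127 − 127 = 0; ΔZ = 53 − 54 = -1.
A is unchanged and Z drops by 1 — a proton has become a neutron (β⁺ emission or electron capture).

beta-plus decay or electron capture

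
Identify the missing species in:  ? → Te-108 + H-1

I-109

Conserve mass number: A = 108 + 1, so A = 109.
Conserve atomic number: Z = 52 + 1, so Z = 53.
Z = 53 is iodine, so the species is I-109.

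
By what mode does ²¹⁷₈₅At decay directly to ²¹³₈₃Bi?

alpha decay

ΔA = 213 − 217 = -4; ΔZ = 83 − 85 = -2.
A drops by 4 and Z drops by 2 — the signature of alpha emission.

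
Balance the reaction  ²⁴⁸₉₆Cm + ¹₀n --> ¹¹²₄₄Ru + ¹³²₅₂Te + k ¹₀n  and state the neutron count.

5

Conserve mass number: 249 = 112 + 132 + k, so k = 249 − 244 = 5.
Check atomic number: 96 = 44 + 52 + 0 = 96. ✓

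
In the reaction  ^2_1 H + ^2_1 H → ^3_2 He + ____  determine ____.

Conserve mass number: 2 + 2 = 3 + A, so A = 1.
Conserve atomic number: 1 + 1 = 2 + Z, so Z = 0.
A = 1 and Z = 0 is ^1_0 n — a neutron.

neutron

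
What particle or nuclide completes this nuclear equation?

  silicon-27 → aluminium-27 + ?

Conserve mass number: 27 = 27 + A, so A = 0.
Conserve atomic number: 14 = 13 + Z, so Z = 1.
A = 0 and Z = 1 is e⁺ — a positron.

positron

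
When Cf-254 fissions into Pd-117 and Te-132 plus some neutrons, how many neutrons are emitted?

5

Conserve mass number: 254 = 117 + 132 + k, so k = 254 − 249 = 5.
Check atomic number: 98 = 46 + 52 + 0 = 98. ✓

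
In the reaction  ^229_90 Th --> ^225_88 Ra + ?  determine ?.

alpha particle

Conserve mass number: 229 = 225 + A, so A = 4.
Conserve atomic number: 90 = 88 + Z, so Z = 2.
A = 4 and Z = 2 is ^4_2 He — an alpha particle.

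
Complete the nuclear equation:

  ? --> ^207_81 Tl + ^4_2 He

Bi-211

Conserve mass number: A = 207 + 4, so A = 211.
Conserve atomic number: Z = 81 + 2, so Z = 83.
Z = 83 is bismuth, so the species is ^211_83 Bi.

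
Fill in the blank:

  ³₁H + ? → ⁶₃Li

Conserve mass number: 3 + A = 6, so A = 3.
Conserve atomic number: 1 + Z = 3, so Z = 2.
Z = 2 is helium, so the species is ³₂He.

He-3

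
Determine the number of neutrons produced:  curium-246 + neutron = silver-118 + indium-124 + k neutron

5

Conserve mass number: 247 = 118 + 124 + k, so k = 247 − 242 = 5.
Check atomic number: 96 = 47 + 49 + 0 = 96. ✓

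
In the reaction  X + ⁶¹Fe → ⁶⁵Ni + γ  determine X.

alpha particle

Conserve mass number: A + 61 = 65 + 0, so A = 4.
Conserve atomic number: Z + 26 = 28 + 0, so Z = 2.
A = 4 and Z = 2 is ⁴He — an alpha particle.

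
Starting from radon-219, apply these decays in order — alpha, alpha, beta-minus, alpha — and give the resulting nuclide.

Start: (A, Z) = (219, 86).
After α: (215, 84).
After α: (211, 82).
After β⁻: (211, 83).
After α: (207, 81).
Z = 81 is thallium.

Tl-207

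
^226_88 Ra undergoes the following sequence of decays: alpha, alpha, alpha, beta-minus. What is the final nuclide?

Bi-214

Start: (A, Z) = (226, 88).
After α: (222, 86).
After α: (218, 84).
After α: (214, 82).
After β⁻: (214, 83).
Z = 83 is bismuth.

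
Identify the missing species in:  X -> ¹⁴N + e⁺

Conserve mass number: A = 14 + 0, so A = 14.
Conserve atomic number: Z = 7 + 1, so Z = 8.
Z = 8 is oxygen, so the species is ¹⁴O.

O-14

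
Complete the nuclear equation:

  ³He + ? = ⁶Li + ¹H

Conserve mass number: 3 + A = 6 + 1, so A = 4.
Conserve atomic number: 2 + Z = 3 + 1, so Z = 2.
A = 4 and Z = 2 is ⁴He — an alpha particle.

alpha particle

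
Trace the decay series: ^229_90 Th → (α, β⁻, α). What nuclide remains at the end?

Start: (A, Z) = (229, 90).
After α: (225, 88).
After β⁻: (225, 89).
After α: (221, 87).
Z = 87 is francium.

Fr-221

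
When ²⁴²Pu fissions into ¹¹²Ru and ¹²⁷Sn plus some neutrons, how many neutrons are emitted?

3

Conserve mass number: 242 = 112 + 127 + k, so k = 242 − 239 = 3.
Check atomic number: 94 = 44 + 50 + 0 = 94. ✓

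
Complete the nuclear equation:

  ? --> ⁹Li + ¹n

Conserve mass number: A = 9 + 1, so A = 10.
Conserve atomic number: Z = 3 + 0, so Z = 3.
Z = 3 is lithium, so the species is ¹⁰Li.

Li-10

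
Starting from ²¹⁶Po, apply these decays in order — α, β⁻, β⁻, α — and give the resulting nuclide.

Start: (A, Z) = (216, 84).
After α: (212, 82).
After β⁻: (212, 83).
After β⁻: (212, 84).
After α: (208, 82).
Z = 82 is lead.

Pb-208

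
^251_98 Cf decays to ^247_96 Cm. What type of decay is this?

ΔA = 247 − 251 = -4; ΔZ = 96 − 98 = -2.
A drops by 4 and Z drops by 2 — the signature of alpha emission.

alpha decay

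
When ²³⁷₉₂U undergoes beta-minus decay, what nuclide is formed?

Beta-minus decay: mass number changes by +0, atomic number by +1.
A: 237 = 237; Z: 92 + 1 = 93.
Z = 93 is neptunium, so the daughter is ²³⁷₉₃Np.

Np-237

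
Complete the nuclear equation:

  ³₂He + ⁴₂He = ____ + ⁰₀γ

Conserve mass number: 3 + 4 = A + 0, so A = 7.
Conserve atomic number: 2 + 2 = Z + 0, so Z = 4.
Z = 4 is beryllium, so the species is ⁷₄Be.

Be-7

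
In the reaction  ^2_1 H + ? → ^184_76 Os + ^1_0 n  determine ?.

Conserve mass number: 2 + A = 184 + 1, so A = 183.
Conserve atomic number: 1 + Z = 76 + 0, so Z = 75.
Z = 75 is rhenium, so the species is ^183_75 Re.

Re-183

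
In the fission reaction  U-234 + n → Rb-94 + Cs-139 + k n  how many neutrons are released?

2

Conserve mass number: 235 = 94 + 139 + k, so k = 235 − 233 = 2.
Check atomic number: 92 = 37 + 55 + 0 = 92. ✓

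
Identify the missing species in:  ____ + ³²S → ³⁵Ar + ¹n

Conserve mass number: A + 32 = 35 + 1, so A = 4.
Conserve atomic number: Z + 16 = 18 + 0, so Z = 2.
A = 4 and Z = 2 is ⁴He — an alpha particle.

alpha particle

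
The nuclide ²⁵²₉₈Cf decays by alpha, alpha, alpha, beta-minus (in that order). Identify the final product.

Start: (A, Z) = (252, 98).
After α: (248, 96).
After α: (244, 94).
After α: (240, 92).
After β⁻: (240, 93).
Z = 93 is neptunium.

Np-240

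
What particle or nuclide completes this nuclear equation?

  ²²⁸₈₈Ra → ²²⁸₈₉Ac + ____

beta-minus particle

Conserve mass number: 228 = 228 + A, so A = 0.
Conserve atomic number: 88 = 89 + Z, so Z = -1.
A = 0 and Z = -1 is ⁰₋₁e — a beta-minus particle.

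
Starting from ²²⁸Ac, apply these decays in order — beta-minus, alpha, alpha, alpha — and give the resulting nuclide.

Po-216

Start: (A, Z) = (228, 89).
After β⁻: (228, 90).
After α: (224, 88).
After α: (220, 86).
After α: (216, 84).
Z = 84 is polonium.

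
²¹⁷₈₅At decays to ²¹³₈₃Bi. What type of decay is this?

alpha decay

ΔA = 213 − 217 = -4; ΔZ = 83 − 85 = -2.
A drops by 4 and Z drops by 2 — the signature of alpha emission.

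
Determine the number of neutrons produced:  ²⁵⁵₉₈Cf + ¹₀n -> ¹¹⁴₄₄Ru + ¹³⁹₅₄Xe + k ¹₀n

3

Conserve mass number: 256 = 114 + 139 + k, so k = 256 − 253 = 3.
Check atomic number: 98 = 44 + 54 + 0 = 98. ✓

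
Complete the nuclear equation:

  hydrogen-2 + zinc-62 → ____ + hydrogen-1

Conserve mass number: 2 + 62 = A + 1, so A = 63.
Conserve atomic number: 1 + 30 = Z + 1, so Z = 30.
Z = 30 is zinc, so the species is zinc-63.

Zn-63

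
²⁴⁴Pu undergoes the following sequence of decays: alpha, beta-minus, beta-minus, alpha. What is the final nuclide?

Start: (A, Z) = (244, 94).
After α: (240, 92).
After β⁻: (240, 93).
After β⁻: (240, 94).
After α: (236, 92).
Z = 92 is uranium.

U-236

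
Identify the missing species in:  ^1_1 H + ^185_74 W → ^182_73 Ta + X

Conserve mass number: 1 + 185 = 182 + A, so A = 4.
Conserve atomic number: 1 + 74 = 73 + Z, so Z = 2.
A = 4 and Z = 2 is ^4_2 He — an alpha particle.

alpha particle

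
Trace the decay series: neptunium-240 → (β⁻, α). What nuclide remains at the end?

U-236

Start: (A, Z) = (240, 93).
After β⁻: (240, 94).
After α: (236, 92).
Z = 92 is uranium.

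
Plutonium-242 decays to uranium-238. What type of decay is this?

ΔA = 238 − 242 = -4; ΔZ = 92 − 94 = -2.
A drops by 4 and Z drops by 2 — the signature of alpha emission.

alpha decay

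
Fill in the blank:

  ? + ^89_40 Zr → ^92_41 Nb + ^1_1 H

Conserve mass number: A + 89 = 92 + 1, so A = 4.
Conserve atomic number: Z + 40 = 41 + 1, so Z = 2.
A = 4 and Z = 2 is ^4_2 He — an alpha particle.

alpha particle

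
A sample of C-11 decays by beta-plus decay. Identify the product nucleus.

Beta-plus decay: mass number changes by +0, atomic number by -1.
A: 11 = 11; Z: 6 − 1 = 5.
Z = 5 is boron, so the daughter is B-11.

B-11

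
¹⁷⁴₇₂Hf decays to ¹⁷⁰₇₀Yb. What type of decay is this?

alpha decay

ΔA = 170 − 174 = -4; ΔZ = 70 − 72 = -2.
A drops by 4 and Z drops by 2 — the signature of alpha emission.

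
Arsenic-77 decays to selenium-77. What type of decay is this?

ΔA = 77 − 77 = 0; ΔZ = 34 − 33 = +1.
A is unchanged and Z rises by 1 — a neutron has become a proton (β⁻ decay).

beta-minus decay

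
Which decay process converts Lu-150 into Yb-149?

proton emission

ΔA = 149 − 150 = -1; ΔZ = 70 − 71 = -1.
A drops by 1 and Z drops by 1 — a proton was emitted.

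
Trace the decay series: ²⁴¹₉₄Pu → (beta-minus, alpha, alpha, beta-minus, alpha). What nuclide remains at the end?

Th-229

Start: (A, Z) = (241, 94).
After β⁻: (241, 95).
After α: (237, 93).
After α: (233, 91).
After β⁻: (233, 92).
After α: (229, 90).
Z = 90 is thorium.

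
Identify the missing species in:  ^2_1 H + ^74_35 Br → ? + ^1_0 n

Kr-75

Conserve mass number: 2 + 74 = A + 1, so A = 75.
Conserve atomic number: 1 + 35 = Z + 0, so Z = 36.
Z = 36 is krypton, so the species is ^75_36 Kr.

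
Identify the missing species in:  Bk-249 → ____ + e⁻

Conserve mass number: 249 = A + 0, so A = 249.
Conserve atomic number: 97 = Z − 1, so Z = 98.
Z = 98 is californium, so the species is Cf-249.

Cf-249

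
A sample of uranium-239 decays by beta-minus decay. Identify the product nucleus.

Beta-minus decay: mass number changes by +0, atomic number by +1.
A: 239 = 239; Z: 92 + 1 = 93.
Z = 93 is neptunium, so the daughter is neptunium-239.

Np-239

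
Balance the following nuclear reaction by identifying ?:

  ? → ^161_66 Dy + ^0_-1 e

Tb-161

Conserve mass number: A = 161 + 0, so A = 161.
Conserve atomic number: Z = 66 − 1, so Z = 65.
Z = 65 is terbium, so the species is ^161_65 Tb.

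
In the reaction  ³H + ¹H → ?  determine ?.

Conserve mass number: 3 + 1 = A, so A = 4.
Conserve atomic number: 1 + 1 = Z, so Z = 2.
A = 4 and Z = 2 is ⁴He — an alpha particle.

He-4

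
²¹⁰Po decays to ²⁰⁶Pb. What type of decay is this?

ΔA = 206 − 210 = -4; ΔZ = 82 − 84 = -2.
A drops by 4 and Z drops by 2 — the signature of alpha emission.

alpha decay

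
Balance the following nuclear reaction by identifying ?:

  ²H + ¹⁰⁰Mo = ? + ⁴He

Conserve mass number: 2 + 100 = A + 4, so A = 98.
Conserve atomic number: 1 + 42 = Z + 2, so Z = 41.
Z = 41 is niobium, so the species is ⁹⁸Nb.

Nb-98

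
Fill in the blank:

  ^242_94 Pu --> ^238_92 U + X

alpha particle

Conserve mass number: 242 = 238 + A, so A = 4.
Conserve atomic number: 94 = 92 + Z, so Z = 2.
A = 4 and Z = 2 is ^4_2 He — an alpha particle.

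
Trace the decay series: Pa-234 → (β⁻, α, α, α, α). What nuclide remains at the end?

Start: (A, Z) = (234, 91).
After β⁻: (234, 92).
After α: (230, 90).
After α: (226, 88).
After α: (222, 86).
After α: (218, 84).
Z = 84 is polonium.

Po-218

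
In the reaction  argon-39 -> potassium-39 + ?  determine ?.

beta-minus particle

Conserve mass number: 39 = 39 + A, so A = 0.
Conserve atomic number: 18 = 19 + Z, so Z = -1.
A = 0 and Z = -1 is e⁻ — a beta-minus particle.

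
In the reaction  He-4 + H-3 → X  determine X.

Li-7

Conserve mass number: 4 + 3 = A, so A = 7.
Conserve atomic number: 2 + 1 = Z, so Z = 3.
Z = 3 is lithium, so the species is Li-7.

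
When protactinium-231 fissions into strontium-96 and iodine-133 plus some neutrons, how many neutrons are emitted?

Conserve mass number: 231 = 96 + 133 + k, so k = 231 − 229 = 2.
Check atomic number: 91 = 38 + 53 + 0 = 91. ✓

2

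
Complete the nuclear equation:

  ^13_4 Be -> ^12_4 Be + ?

neutron

Conserve mass number: 13 = 12 + A, so A = 1.
Conserve atomic number: 4 = 4 + Z, so Z = 0.
A = 1 and Z = 0 is ^1_0 n — a neutron.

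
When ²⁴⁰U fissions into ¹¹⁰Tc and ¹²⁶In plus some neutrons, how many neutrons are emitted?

Conserve mass number: 240 = 110 + 126 + k, so k = 240 − 236 = 4.
Check atomic number: 92 = 43 + 49 + 0 = 92. ✓

4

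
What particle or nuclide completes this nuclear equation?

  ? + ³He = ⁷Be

alpha particle

Conserve mass number: A + 3 = 7, so A = 4.
Conserve atomic number: Z + 2 = 4, so Z = 2.
A = 4 and Z = 2 is ⁴He — an alpha particle.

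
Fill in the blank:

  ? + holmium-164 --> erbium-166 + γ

deuteron

Conserve mass number: A + 164 = 166 + 0, so A = 2.
Conserve atomic number: Z + 67 = 68 + 0, so Z = 1.
A = 2 and Z = 1 is hydrogen-2 — a deuteron.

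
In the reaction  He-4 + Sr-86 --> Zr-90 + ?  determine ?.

gamma ray

Conserve mass number: 4 + 86 = 90 + A, so A = 0.
Conserve atomic number: 2 + 38 = 40 + Z, so Z = 0.
A = 0 and Z = 0 is γ — a gamma ray.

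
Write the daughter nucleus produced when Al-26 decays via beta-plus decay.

Mg-26

Beta-plus decay: mass number changes by +0, atomic number by -1.
A: 26 = 26; Z: 13 − 1 = 12.
Z = 12 is magnesium, so the daughter is Mg-26.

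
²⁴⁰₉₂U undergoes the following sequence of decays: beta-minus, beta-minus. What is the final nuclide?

Start: (A, Z) = (240, 92).
After β⁻: (240, 93).
After β⁻: (240, 94).
Z = 94 is plutonium.

Pu-240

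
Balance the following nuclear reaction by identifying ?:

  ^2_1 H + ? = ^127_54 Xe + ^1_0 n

Conserve mass number: 2 + A = 127 + 1, so A = 126.
Conserve atomic number: 1 + Z = 54 + 0, so Z = 53.
Z = 53 is iodine, so the species is ^126_53 I.

I-126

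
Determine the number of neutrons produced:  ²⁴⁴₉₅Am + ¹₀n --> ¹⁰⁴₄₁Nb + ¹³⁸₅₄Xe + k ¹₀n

3

Conserve mass number: 245 = 104 + 138 + k, so k = 245 − 242 = 3.
Check atomic number: 95 = 41 + 54 + 0 = 95. ✓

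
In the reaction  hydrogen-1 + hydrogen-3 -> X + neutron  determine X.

He-3

Conserve mass number: 1 + 3 = A + 1, so A = 3.
Conserve atomic number: 1 + 1 = Z + 0, so Z = 2.
Z = 2 is helium, so the species is helium-3.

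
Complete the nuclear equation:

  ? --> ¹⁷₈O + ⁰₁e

Conserve mass number: A = 17 + 0, so A = 17.
Conserve atomic number: Z = 8 + 1, so Z = 9.
Z = 9 is fluorine, so the species is ¹⁷₉F.

F-17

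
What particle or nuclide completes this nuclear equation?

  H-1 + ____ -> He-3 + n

triton

Conserve mass number: 1 + A = 3 + 1, so A = 3.
Conserve atomic number: 1 + Z = 2 + 0, so Z = 1.
A = 3 and Z = 1 is H-3 — a triton.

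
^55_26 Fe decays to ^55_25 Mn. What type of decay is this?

beta-plus decay or electron capture

ΔA = 55 − 55 = 0; ΔZ = 25 − 26 = -1.
A is unchanged and Z drops by 1 — a proton has become a neutron (β⁺ emission or electron capture).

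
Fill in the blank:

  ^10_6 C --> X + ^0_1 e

B-10

Conserve mass number: 10 = A + 0, so A = 10.
Conserve atomic number: 6 = Z + 1, so Z = 5.
Z = 5 is boron, so the species is ^10_5 B.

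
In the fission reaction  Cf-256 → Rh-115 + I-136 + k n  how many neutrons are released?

5

Conserve mass number: 256 = 115 + 136 + k, so k = 256 − 251 = 5.
Check atomic number: 98 = 45 + 53 + 0 = 98. ✓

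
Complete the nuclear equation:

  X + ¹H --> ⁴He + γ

triton

Conserve mass number: A + 1 = 4 + 0, so A = 3.
Conserve atomic number: Z + 1 = 2 + 0, so Z = 1.
A = 3 and Z = 1 is ³H — a triton.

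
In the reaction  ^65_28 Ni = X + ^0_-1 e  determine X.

Conserve mass number: 65 = A + 0, so A = 65.
Conserve atomic number: 28 = Z − 1, so Z = 29.
Z = 29 is copper, so the species is ^65_29 Cu.

Cu-65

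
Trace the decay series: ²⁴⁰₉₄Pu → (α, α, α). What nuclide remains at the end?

Start: (A, Z) = (240, 94).
After α: (236, 92).
After α: (232, 90).
After α: (228, 88).
Z = 88 is radium.

Ra-228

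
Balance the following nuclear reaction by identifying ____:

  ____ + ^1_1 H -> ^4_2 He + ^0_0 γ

Conserve mass number: A + 1 = 4 + 0, so A = 3.
Conserve atomic number: Z + 1 = 2 + 0, so Z = 1.
A = 3 and Z = 1 is ^3_1 H — a triton.

triton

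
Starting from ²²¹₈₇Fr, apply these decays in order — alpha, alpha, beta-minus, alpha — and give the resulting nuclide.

Start: (A, Z) = (221, 87).
After α: (217, 85).
After α: (213, 83).
After β⁻: (213, 84).
After α: (209, 82).
Z = 82 is lead.

Pb-209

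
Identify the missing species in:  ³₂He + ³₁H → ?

Li-6

Conserve mass number: 3 + 3 = A, so A = 6.
Conserve atomic number: 2 + 1 = Z, so Z = 3.
Z = 3 is lithium, so the species is ⁶₃Li.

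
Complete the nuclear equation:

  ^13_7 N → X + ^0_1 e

C-13

Conserve mass number: 13 = A + 0, so A = 13.
Conserve atomic number: 7 = Z + 1, so Z = 6.
Z = 6 is carbon, so the species is ^13_6 C.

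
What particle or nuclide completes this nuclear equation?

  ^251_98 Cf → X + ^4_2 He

Cm-247

Conserve mass number: 251 = A + 4, so A = 247.
Conserve atomic number: 98 = Z + 2, so Z = 96.
Z = 96 is curium, so the species is ^247_96 Cm.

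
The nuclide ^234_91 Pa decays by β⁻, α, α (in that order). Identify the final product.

Start: (A, Z) = (234, 91).
After β⁻: (234, 92).
After α: (230, 90).
After α: (226, 88).
Z = 88 is radium.

Ra-226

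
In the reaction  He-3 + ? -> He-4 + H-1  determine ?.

deuteron

Conserve mass number: 3 + A = 4 + 1, so A = 2.
Conserve atomic number: 2 + Z = 2 + 1, so Z = 1.
A = 2 and Z = 1 is H-2 — a deuteron.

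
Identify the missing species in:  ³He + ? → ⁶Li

Conserve mass number: 3 + A = 6, so A = 3.
Conserve atomic number: 2 + Z = 3, so Z = 1.
A = 3 and Z = 1 is ³H — a triton.

triton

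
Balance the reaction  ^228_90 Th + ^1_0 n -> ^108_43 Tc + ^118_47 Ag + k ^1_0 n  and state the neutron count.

3

Conserve mass number: 229 = 108 + 118 + k, so k = 229 − 226 = 3.
Check atomic number: 90 = 43 + 47 + 0 = 90. ✓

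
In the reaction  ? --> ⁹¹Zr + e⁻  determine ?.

Conserve mass number: A = 91 + 0, so A = 91.
Conserve atomic number: Z = 40 − 1, so Z = 39.
Z = 39 is yttrium, so the species is ⁹¹Y.

Y-91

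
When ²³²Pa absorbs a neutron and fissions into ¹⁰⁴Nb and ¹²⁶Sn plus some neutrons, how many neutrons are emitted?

Conserve mass number: 233 = 104 + 126 + k, so k = 233 − 230 = 3.
Check atomic number: 91 = 41 + 50 + 0 = 91. ✓

3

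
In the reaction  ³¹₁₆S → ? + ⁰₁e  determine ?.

Conserve mass number: 31 = A + 0, so A = 31.
Conserve atomic number: 16 = Z + 1, so Z = 15.
Z = 15 is phosphorus, so the species is ³¹₁₅P.

P-31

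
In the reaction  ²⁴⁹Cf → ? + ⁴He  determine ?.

Cm-245

Conserve mass number: 249 = A + 4, so A = 245.
Conserve atomic number: 98 = Z + 2, so Z = 96.
Z = 96 is curium, so the species is ²⁴⁵Cm.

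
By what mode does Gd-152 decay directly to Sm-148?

alpha decay

ΔA = 148 − 152 = -4; ΔZ = 62 − 64 = -2.
A drops by 4 and Z drops by 2 — the signature of alpha emission.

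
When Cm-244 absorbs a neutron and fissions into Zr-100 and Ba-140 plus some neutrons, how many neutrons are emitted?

5

Conserve mass number: 245 = 100 + 140 + k, so k = 245 − 240 = 5.
Check atomic number: 96 = 40 + 56 + 0 = 96. ✓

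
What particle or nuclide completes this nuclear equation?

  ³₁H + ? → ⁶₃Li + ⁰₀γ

He-3

Conserve mass number: 3 + A = 6 + 0, so A = 3.
Conserve atomic number: 1 + Z = 3 + 0, so Z = 2.
Z = 2 is helium, so the species is ³₂He.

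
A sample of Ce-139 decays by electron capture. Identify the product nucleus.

La-139

Electron capture: mass number changes by +0, atomic number by -1.
A: 139 = 139; Z: 58 − 1 = 57.
Z = 57 is lanthanum, so the daughter is La-139.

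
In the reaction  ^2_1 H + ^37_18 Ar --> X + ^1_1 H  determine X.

Conserve mass number: 2 + 37 = A + 1, so A = 38.
Conserve atomic number: 1 + 18 = Z + 1, so Z = 18.
Z = 18 is argon, so the species is ^38_18 Ar.

Ar-38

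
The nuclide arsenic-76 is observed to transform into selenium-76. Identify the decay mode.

beta-minus decay

ΔA = 76 − 76 = 0; ΔZ = 34 − 33 = +1.
A is unchanged and Z rises by 1 — a neutron has become a proton (β⁻ decay).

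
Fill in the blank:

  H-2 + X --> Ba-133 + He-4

Conserve mass number: 2 + A = 133 + 4, so A = 135.
Conserve atomic number: 1 + Z = 56 + 2, so Z = 57.
Z = 57 is lanthanum, so the species is La-135.

La-135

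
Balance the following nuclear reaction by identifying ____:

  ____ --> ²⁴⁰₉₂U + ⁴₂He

Conserve mass number: A = 240 + 4, so A = 244.
Conserve atomic number: Z = 92 + 2, so Z = 94.
Z = 94 is plutonium, so the species is ²⁴⁴₉₄Pu.

Pu-244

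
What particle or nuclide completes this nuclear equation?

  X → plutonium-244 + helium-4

Cm-248

Conserve mass number: A = 244 + 4, so A = 248.
Conserve atomic number: Z = 94 + 2, so Z = 96.
Z = 96 is curium, so the species is curium-248.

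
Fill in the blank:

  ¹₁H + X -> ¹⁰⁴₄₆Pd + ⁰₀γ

Conserve mass number: 1 + A = 104 + 0, so A = 103.
Conserve atomic number: 1 + Z = 46 + 0, so Z = 45.
Z = 45 is rhodium, so the species is ¹⁰³₄₅Rh.

Rh-103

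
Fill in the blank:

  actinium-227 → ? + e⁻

Conserve mass number: 227 = A + 0, so A = 227.
Conserve atomic number: 89 = Z − 1, so Z = 90.
Z = 90 is thorium, so the species is thorium-227.

Th-227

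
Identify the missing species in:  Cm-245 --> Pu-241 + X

alpha particle

Conserve mass number: 245 = 241 + A, so A = 4.
Conserve atomic number: 96 = 94 + Z, so Z = 2.
A = 4 and Z = 2 is He-4 — an alpha particle.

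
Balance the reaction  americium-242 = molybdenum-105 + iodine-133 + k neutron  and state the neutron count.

4

Conserve mass number: 242 = 105 + 133 + k, so k = 242 − 238 = 4.
Check atomic number: 95 = 42 + 53 + 0 = 95. ✓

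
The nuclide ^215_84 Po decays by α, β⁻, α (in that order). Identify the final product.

Tl-207

Start: (A, Z) = (215, 84).
After α: (211, 82).
After β⁻: (211, 83).
After α: (207, 81).
Z = 81 is thallium.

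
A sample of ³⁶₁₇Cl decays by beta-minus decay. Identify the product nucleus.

Beta-minus decay: mass number changes by +0, atomic number by +1.
A: 36 = 36; Z: 17 + 1 = 18.
Z = 18 is argon, so the daughter is ³⁶₁₈Ar.

Ar-36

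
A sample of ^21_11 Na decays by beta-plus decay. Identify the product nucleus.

Ne-21

Beta-plus decay: mass number changes by +0, atomic number by -1.
A: 21 = 21; Z: 11 − 1 = 10.
Z = 10 is neon, so the daughter is ^21_10 Ne.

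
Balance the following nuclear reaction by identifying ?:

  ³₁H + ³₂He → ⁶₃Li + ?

Conserve mass number: 3 + 3 = 6 + A, so A = 0.
Conserve atomic number: 1 + 2 = 3 + Z, so Z = 0.
A = 0 and Z = 0 is ⁰₀γ — a gamma ray.

gamma ray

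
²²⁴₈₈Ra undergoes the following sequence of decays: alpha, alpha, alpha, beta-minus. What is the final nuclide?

Bi-212

Start: (A, Z) = (224, 88).
After α: (220, 86).
After α: (216, 84).
After α: (212, 82).
After β⁻: (212, 83).
Z = 83 is bismuth.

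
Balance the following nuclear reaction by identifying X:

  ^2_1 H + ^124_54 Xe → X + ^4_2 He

Conserve mass number: 2 + 124 = A + 4, so A = 122.
Conserve atomic number: 1 + 54 = Z + 2, so Z = 53.
Z = 53 is iodine, so the species is ^122_53 I.

I-122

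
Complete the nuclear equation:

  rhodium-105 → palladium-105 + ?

beta-minus particle

Conserve mass number: 105 = 105 + A, so A = 0.
Conserve atomic number: 45 = 46 + Z, so Z = -1.
A = 0 and Z = -1 is e⁻ — a beta-minus particle.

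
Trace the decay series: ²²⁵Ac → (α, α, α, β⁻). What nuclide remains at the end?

Start: (A, Z) = (225, 89).
After α: (221, 87).
After α: (217, 85).
After α: (213, 83).
After β⁻: (213, 84).
Z = 84 is polonium.

Po-213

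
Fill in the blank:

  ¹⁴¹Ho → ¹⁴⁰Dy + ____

Conserve mass number: 141 = 140 + A, so A = 1.
Conserve atomic number: 67 = 66 + Z, so Z = 1.
A = 1 and Z = 1 is ¹H — a proton.

proton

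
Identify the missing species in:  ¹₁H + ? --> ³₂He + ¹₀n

triton

Conserve mass number: 1 + A = 3 + 1, so A = 3.
Conserve atomic number: 1 + Z = 2 + 0, so Z = 1.
A = 3 and Z = 1 is ³₁H — a triton.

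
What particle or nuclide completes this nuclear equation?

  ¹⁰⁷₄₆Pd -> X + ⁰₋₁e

Conserve mass number: 107 = A + 0, so A = 107.
Conserve atomic number: 46 = Z − 1, so Z = 47.
Z = 47 is silver, so the species is ¹⁰⁷₄₇Ag.

Ag-107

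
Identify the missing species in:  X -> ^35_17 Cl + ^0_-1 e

Conserve mass number: A = 35 + 0, so A = 35.
Conserve atomic number: Z = 17 − 1, so Z = 16.
Z = 16 is sulfur, so the species is ^35_16 S.

S-35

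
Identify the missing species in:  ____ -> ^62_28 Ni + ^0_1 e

Cu-62

Conserve mass number: A = 62 + 0, so A = 62.
Conserve atomic number: Z = 28 + 1, so Z = 29.
Z = 29 is copper, so the species is ^62_29 Cu.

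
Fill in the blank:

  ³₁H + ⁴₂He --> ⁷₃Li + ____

Conserve mass number: 3 + 4 = 7 + A, so A = 0.
Conserve atomic number: 1 + 2 = 3 + Z, so Z = 0.
A = 0 and Z = 0 is ⁰₀γ — a gamma ray.

gamma ray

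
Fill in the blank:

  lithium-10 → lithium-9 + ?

neutron

Conserve mass number: 10 = 9 + A, so A = 1.
Conserve atomic number: 3 = 3 + Z, so Z = 0.
A = 1 and Z = 0 is neutron — a neutron.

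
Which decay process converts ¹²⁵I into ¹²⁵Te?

beta-plus decay or electron capture

ΔA = 125 − 125 = 0; ΔZ = 52 − 53 = -1.
A is unchanged and Z drops by 1 — a proton has become a neutron (β⁺ emission or electron capture).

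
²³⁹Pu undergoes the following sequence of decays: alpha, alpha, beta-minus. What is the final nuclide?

Pa-231

Start: (A, Z) = (239, 94).
After α: (235, 92).
After α: (231, 90).
After β⁻: (231, 91).
Z = 91 is protactinium.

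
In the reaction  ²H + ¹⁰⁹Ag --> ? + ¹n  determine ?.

Cd-110

Conserve mass number: 2 + 109 = A + 1, so A = 110.
Conserve atomic number: 1 + 47 = Z + 0, so Z = 48.
Z = 48 is cadmium, so the species is ¹¹⁰Cd.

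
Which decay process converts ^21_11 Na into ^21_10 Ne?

beta-plus decay or electron capture

ΔA = 21 − 21 = 0; ΔZ = 10 − 11 = -1.
A is unchanged and Z drops by 1 — a proton has become a neutron (β⁺ emission or electron capture).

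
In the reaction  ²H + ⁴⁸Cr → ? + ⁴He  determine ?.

Conserve mass number: 2 + 48 = A + 4, so A = 46.
Conserve atomic number: 1 + 24 = Z + 2, so Z = 23.
Z = 23 is vanadium, so the species is ⁴⁶V.

V-46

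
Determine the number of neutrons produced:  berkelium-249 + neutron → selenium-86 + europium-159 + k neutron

5

Conserve mass number: 250 = 86 + 159 + k, so k = 250 − 245 = 5.
Check atomic number: 97 = 34 + 63 + 0 = 97. ✓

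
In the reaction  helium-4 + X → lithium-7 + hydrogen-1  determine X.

alpha particle

Conserve mass number: 4 + A = 7 + 1, so A = 4.
Conserve atomic number: 2 + Z = 3 + 1, so Z = 2.
A = 4 and Z = 2 is helium-4 — an alpha particle.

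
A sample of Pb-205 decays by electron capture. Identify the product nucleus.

Electron capture: mass number changes by +0, atomic number by -1.
A: 205 = 205; Z: 82 − 1 = 81.
Z = 81 is thallium, so the daughter is Tl-205.

Tl-205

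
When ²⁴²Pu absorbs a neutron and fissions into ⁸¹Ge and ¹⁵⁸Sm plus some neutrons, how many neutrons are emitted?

Conserve mass number: 243 = 81 + 158 + k, so k = 243 − 239 = 4.
Check atomic number: 94 = 32 + 62 + 0 = 94. ✓

4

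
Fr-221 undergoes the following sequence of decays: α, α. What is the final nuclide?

Start: (A, Z) = (221, 87).
After α: (217, 85).
After α: (213, 83).
Z = 83 is bismuth.

Bi-213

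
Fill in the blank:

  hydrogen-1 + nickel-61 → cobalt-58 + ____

Conserve mass number: 1 + 61 = 58 + A, so A = 4.
Conserve atomic number: 1 + 28 = 27 + Z, so Z = 2.
A = 4 and Z = 2 is helium-4 — an alpha particle.

alpha particle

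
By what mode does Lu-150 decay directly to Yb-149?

ΔA = 149 − 150 = -1; ΔZ = 70 − 71 = -1.
A drops by 1 and Z drops by 1 — a proton was emitted.

proton emission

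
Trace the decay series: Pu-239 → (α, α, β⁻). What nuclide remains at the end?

Start: (A, Z) = (239, 94).
After α: (235, 92).
After α: (231, 90).
After β⁻: (231, 91).
Z = 91 is protactinium.

Pa-231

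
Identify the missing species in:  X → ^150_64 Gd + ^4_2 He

Conserve mass number: A = 150 + 4, so A = 154.
Conserve atomic number: Z = 64 + 2, so Z = 66.
Z = 66 is dysprosium, so the species is ^154_66 Dy.

Dy-154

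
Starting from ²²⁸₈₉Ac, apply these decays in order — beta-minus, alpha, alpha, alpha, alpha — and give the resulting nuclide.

Pb-212

Start: (A, Z) = (228, 89).
After β⁻: (228, 90).
After α: (224, 88).
After α: (220, 86).
After α: (216, 84).
After α: (212, 82).
Z = 82 is lead.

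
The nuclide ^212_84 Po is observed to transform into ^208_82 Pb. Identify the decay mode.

alpha decay

ΔA = 208 − 212 = -4; ΔZ = 82 − 84 = -2.
A drops by 4 and Z drops by 2 — the signature of alpha emission.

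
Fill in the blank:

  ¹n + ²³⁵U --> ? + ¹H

Pa-235

Conserve mass number: 1 + 235 = A + 1, so A = 235.
Conserve atomic number: 0 + 92 = Z + 1, so Z = 91.
Z = 91 is protactinium, so the species is ²³⁵Pa.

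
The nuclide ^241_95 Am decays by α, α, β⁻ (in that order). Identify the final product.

Start: (A, Z) = (241, 95).
After α: (237, 93).
After α: (233, 91).
After β⁻: (233, 92).
Z = 92 is uranium.

U-233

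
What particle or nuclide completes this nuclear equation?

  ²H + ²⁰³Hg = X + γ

Tl-205

Conserve mass number: 2 + 203 = A + 0, so A = 205.
Conserve atomic number: 1 + 80 = Z + 0, so Z = 81.
Z = 81 is thallium, so the species is ²⁰⁵Tl.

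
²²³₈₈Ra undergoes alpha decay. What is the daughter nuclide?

Alpha decay: mass number changes by -4, atomic number by -2.
A: 223 − 4 = 219; Z: 88 − 2 = 86.
Z = 86 is radon, so the daughter is ²¹⁹₈₆Rn.

Rn-219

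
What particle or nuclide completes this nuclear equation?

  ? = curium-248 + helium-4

Conserve mass number: A = 248 + 4, so A = 252.
Conserve atomic number: Z = 96 + 2, so Z = 98.
Z = 98 is californium, so the species is californium-252.

Cf-252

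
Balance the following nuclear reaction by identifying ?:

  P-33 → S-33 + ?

beta-minus particle

Conserve mass number: 33 = 33 + A, so A = 0.
Conserve atomic number: 15 = 16 + Z, so Z = -1.
A = 0 and Z = -1 is e⁻ — a beta-minus particle.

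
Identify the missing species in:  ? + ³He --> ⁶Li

triton

Conserve mass number: A + 3 = 6, so A = 3.
Conserve atomic number: Z + 2 = 3, so Z = 1.
A = 3 and Z = 1 is ³H — a triton.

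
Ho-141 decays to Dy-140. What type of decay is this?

ΔA = 140 − 141 = -1; ΔZ = 66 − 67 = -1.
A drops by 1 and Z drops by 1 — a proton was emitted.

proton emission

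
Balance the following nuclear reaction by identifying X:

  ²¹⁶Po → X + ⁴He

Conserve mass number: 216 = A + 4, so A = 212.
Conserve atomic number: 84 = Z + 2, so Z = 82.
Z = 82 is lead, so the species is ²¹²Pb.

Pb-212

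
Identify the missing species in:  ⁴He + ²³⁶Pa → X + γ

Conserve mass number: 4 + 236 = A + 0, so A = 240.
Conserve atomic number: 2 + 91 = Z + 0, so Z = 93.
Z = 93 is neptunium, so the species is ²⁴⁰Np.

Np-240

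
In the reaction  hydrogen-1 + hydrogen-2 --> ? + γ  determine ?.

Conserve mass number: 1 + 2 = A + 0, so A = 3.
Conserve atomic number: 1 + 1 = Z + 0, so Z = 2.
Z = 2 is helium, so the species is helium-3.

He-3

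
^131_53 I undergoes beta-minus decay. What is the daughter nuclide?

Beta-minus decay: mass number changes by +0, atomic number by +1.
A: 131 = 131; Z: 53 + 1 = 54.
Z = 54 is xenon, so the daughter is ^131_54 Xe.

Xe-131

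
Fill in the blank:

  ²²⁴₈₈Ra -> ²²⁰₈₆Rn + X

Conserve mass number: 224 = 220 + A, so A = 4.
Conserve atomic number: 88 = 86 + Z, so Z = 2.
A = 4 and Z = 2 is ⁴₂He — an alpha particle.

alpha particle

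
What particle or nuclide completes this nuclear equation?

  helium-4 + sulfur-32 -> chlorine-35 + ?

Conserve mass number: 4 + 32 = 35 + A, so A = 1.
Conserve atomic number: 2 + 16 = 17 + Z, so Z = 1.
A = 1 and Z = 1 is hydrogen-1 — a proton.

proton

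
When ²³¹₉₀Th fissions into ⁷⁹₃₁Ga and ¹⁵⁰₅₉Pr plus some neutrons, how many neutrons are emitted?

Conserve mass number: 231 = 79 + 150 + k, so k = 231 − 229 = 2.
Check atomic number: 90 = 31 + 59 + 0 = 90. ✓

2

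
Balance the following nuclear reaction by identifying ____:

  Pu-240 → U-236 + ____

alpha particle

Conserve mass number: 240 = 236 + A, so A = 4.
Conserve atomic number: 94 = 92 + Z, so Z = 2.
A = 4 and Z = 2 is He-4 — an alpha particle.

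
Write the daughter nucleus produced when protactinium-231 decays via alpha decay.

Ac-227

Alpha decay: mass number changes by -4, atomic number by -2.
A: 231 − 4 = 227; Z: 91 − 2 = 89.
Z = 89 is actinium, so the daughter is actinium-227.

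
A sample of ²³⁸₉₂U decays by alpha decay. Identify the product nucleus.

Th-234

Alpha decay: mass number changes by -4, atomic number by -2.
A: 238 − 4 = 234; Z: 92 − 2 = 90.
Z = 90 is thorium, so the daughter is ²³⁴₉₀Th.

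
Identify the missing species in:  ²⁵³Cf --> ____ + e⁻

Conserve mass number: 253 = A + 0, so A = 253.
Conserve atomic number: 98 = Z − 1, so Z = 99.
Z = 99 is einsteinium, so the species is ²⁵³Es.

Es-253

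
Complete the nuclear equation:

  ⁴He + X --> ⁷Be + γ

He-3

Conserve mass number: 4 + A = 7 + 0, so A = 3.
Conserve atomic number: 2 + Z = 4 + 0, so Z = 2.
Z = 2 is helium, so the species is ³He.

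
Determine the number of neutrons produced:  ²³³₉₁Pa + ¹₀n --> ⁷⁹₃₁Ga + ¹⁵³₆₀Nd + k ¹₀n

Conserve mass number: 234 = 79 + 153 + k, so k = 234 − 232 = 2.
Check atomic number: 91 = 31 + 60 + 0 = 91. ✓

2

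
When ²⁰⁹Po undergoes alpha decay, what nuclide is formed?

Pb-205

Alpha decay: mass number changes by -4, atomic number by -2.
A: 209 − 4 = 205; Z: 84 − 2 = 82.
Z = 82 is lead, so the daughter is ²⁰⁵Pb.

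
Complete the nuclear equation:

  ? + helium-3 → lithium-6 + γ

Conserve mass number: A + 3 = 6 + 0, so A = 3.
Conserve atomic number: Z + 2 = 3 + 0, so Z = 1.
A = 3 and Z = 1 is hydrogen-3 — a triton.

triton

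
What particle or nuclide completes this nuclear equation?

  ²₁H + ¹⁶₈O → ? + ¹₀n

Conserve mass number: 2 + 16 = A + 1, so A = 17.
Conserve atomic number: 1 + 8 = Z + 0, so Z = 9.
Z = 9 is fluorine, so the species is ¹⁷₉F.

F-17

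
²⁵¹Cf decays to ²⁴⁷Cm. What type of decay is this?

ΔA = 247 − 251 = -4; ΔZ = 96 − 98 = -2.
A drops by 4 and Z drops by 2 — the signature of alpha emission.

alpha decay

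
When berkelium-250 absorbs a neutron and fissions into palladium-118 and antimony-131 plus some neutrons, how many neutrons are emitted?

Conserve mass number: 251 = 118 + 131 + k, so k = 251 − 249 = 2.
Check atomic number: 97 = 46 + 51 + 0 = 97. ✓

2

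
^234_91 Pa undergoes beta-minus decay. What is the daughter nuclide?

U-234

Beta-minus decay: mass number changes by +0, atomic number by +1.
A: 234 = 234; Z: 91 + 1 = 92.
Z = 92 is uranium, so the daughter is ^234_92 U.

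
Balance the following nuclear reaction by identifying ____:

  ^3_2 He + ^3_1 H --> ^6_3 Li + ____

Conserve mass number: 3 + 3 = 6 + A, so A = 0.
Conserve atomic number: 2 + 1 = 3 + Z, so Z = 0.
A = 0 and Z = 0 is ^0_0 γ — a gamma ray.

gamma ray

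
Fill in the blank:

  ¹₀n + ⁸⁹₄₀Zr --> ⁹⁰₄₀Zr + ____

gamma ray

Conserve mass number: 1 + 89 = 90 + A, so A = 0.
Conserve atomic number: 0 + 40 = 40 + Z, so Z = 0.
A = 0 and Z = 0 is ⁰₀γ — a gamma ray.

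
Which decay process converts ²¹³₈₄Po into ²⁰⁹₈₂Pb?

ΔA = 209 − 213 = -4; ΔZ = 82 − 84 = -2.
A drops by 4 and Z drops by 2 — the signature of alpha emission.

alpha decay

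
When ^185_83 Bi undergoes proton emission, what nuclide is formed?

Pb-184

Proton emission: mass number changes by -1, atomic number by -1.
A: 185 − 1 = 184; Z: 83 − 1 = 82.
Z = 82 is lead, so the daughter is ^184_82 Pb.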